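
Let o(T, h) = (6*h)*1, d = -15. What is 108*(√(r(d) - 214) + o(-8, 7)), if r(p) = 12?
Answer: 4536 + 108*I*√202 ≈ 4536.0 + 1535.0*I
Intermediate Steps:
o(T, h) = 6*h
108*(√(r(d) - 214) + o(-8, 7)) = 108*(√(12 - 214) + 6*7) = 108*(√(-202) + 42) = 108*(I*√202 + 42) = 108*(42 + I*√202) = 4536 + 108*I*√202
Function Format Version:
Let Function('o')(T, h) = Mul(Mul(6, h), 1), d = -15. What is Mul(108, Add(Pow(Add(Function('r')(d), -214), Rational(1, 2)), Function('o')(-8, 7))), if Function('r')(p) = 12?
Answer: Add(4536, Mul(108, I, Pow(202, Rational(1, 2)))) ≈ Add(4536.0, Mul(1535.0, I))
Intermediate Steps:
Function('o')(T, h) = Mul(6, h)
Mul(108, Add(Pow(Add(Function('r')(d), -214), Rational(1, 2)), Function('o')(-8, 7))) = Mul(108, Add(Pow(Add(12, -214), Rational(1, 2)), Mul(6, 7))) = Mul(108, Add(Pow(-202, Rational(1, 2)), 42)) = Mul(108, Add(Mul(I, Pow(202, Rational(1, 2))), 42)) = Mul(108, Add(42, Mul(I, Pow(202, Rational(1, 2))))) = Add(4536, Mul(108, I, Pow(202, Rational(1, 2))))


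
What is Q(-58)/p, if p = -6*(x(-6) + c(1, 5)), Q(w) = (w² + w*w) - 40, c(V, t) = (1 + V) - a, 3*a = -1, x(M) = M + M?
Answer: 3344/29 ≈ 115.31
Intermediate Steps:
x(M) = 2*M
a = -⅓ (a = (⅓)*(-1) = -⅓ ≈ -0.33333)
c(V, t) = 4/3 + V (c(V, t) = (1 + V) - 1*(-⅓) = (1 + V) + ⅓ = 4/3 + V)
Q(w) = -40 + 2*w² (Q(w) = (w² + w²) - 40 = 2*w² - 40 = -40 + 2*w²)
p = 58 (p = -6*(2*(-6) + (4/3 + 1)) = -6*(-12 + 7/3) = -6*(-29/3) = 58)
Q(-58)/p = (-40 + 2*(-58)²)/58 = (-40 + 2*3364)*(1/58) = (-40 + 6728)*(1/58) = 6688*(1/58) = 3344/29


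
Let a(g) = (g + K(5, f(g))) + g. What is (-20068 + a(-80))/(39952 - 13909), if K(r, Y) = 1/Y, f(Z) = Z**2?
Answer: -129459199/166675200 ≈ -0.77672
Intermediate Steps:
a(g) = g**(-2) + 2*g (a(g) = (g + 1/(g**2)) + g = (g + g**(-2)) + g = g**(-2) + 2*g)
(-20068 + a(-80))/(39952 - 13909) = (-20068 + ((-80)**(-2) + 2*(-80)))/(39952 - 13909) = (-20068 + (1/6400 - 160))/26043 = (-20068 - 1023999/6400)*(1/26043) = -129459199/6400*1/26043 = -129459199/166675200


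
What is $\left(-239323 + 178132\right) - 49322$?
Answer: $-110513$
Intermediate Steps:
$\left(-239323 + 178132\right) - 49322 = -61191 - 49322 = -110513$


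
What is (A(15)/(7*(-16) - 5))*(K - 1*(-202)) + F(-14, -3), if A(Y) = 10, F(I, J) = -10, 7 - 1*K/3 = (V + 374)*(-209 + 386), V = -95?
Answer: 1478090/117 ≈ 12633.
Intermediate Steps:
K = -148128 (K = 21 - 3*(-95 + 374)*(-209 + 386) = 21 - 837*177 = 21 - 3*49383 = 21 - 148149 = -148128)
(A(15)/(7*(-16) - 5))*(K - 1*(-202)) + F(-14, -3) = (10/(7*(-16) - 5))*(-148128 - 1*(-202)) - 10 = (10/(-112 - 5))*(-148128 + 202) - 10 = (10/(-117))*(-147926) - 10 = (10*(-1/117))*(-147926) - 10 = -10/117*(-147926) - 10 = 1479260/117 - 10 = 1478090/117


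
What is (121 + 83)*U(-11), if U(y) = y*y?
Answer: 24684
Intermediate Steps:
U(y) = y**2
(121 + 83)*U(-11) = (121 + 83)*(-11)**2 = 204*121 = 24684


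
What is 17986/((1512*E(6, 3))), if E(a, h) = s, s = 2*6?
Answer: 8993/9072 ≈ 0.99129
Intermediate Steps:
s = 12
E(a, h) = 12
17986/((1512*E(6, 3))) = 17986/((1512*12)) = 17986/18144 = 17986*(1/18144) = 8993/9072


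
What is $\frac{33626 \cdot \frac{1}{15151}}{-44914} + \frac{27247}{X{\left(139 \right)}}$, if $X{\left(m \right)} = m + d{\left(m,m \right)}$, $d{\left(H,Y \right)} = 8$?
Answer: $\frac{545334145954}{2942127237} \approx 185.35$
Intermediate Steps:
$X{\left(m \right)} = 8 + m$ ($X{\left(m \right)} = m + 8 = 8 + m$)
$\frac{33626 \cdot \frac{1}{15151}}{-44914} + \frac{27247}{X{\left(139 \right)}} = \frac{33626 \cdot \frac{1}{15151}}{-44914} + \frac{27247}{8 + 139} = 33626 \cdot \frac{1}{15151} \left(- \frac{1}{44914}\right) + \frac{27247}{147} = \frac{33626}{15151} \left(- \frac{1}{44914}\right) + 27247 \cdot \frac{1}{147} = - \frac{989}{20014471} + \frac{27247}{147} = \frac{545334145954}{2942127237}$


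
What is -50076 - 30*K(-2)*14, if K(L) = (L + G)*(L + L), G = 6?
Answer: -43356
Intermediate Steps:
K(L) = 2*L*(6 + L) (K(L) = (L + 6)*(L + L) = (6 + L)*(2*L) = 2*L*(6 + L))
-50076 - 30*K(-2)*14 = -50076 - 30*(2*(-2)*(6 - 2))*14 = -50076 - 30*(2*(-2)*4)*14 = -50076 - 30*(-16)*14 = -50076 - (-480)*14 = -50076 - 1*(-6720) = -50076 + 6720 = -43356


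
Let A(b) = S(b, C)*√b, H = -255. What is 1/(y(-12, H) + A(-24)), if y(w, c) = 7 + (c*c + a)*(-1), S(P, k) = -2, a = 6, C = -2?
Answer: I/(4*(√6 - 16256*I)) ≈ -1.5379e-5 + 2.3173e-9*I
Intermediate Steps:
A(b) = -2*√b
y(w, c) = 1 - c² (y(w, c) = 7 + (c*c + 6)*(-1) = 7 + (c² + 6)*(-1) = 7 + (6 + c²)*(-1) = 7 + (-6 - c²) = 1 - c²)
1/(y(-12, H) + A(-24)) = 1/((1 - 1*(-255)²) - 4*I*√6) = 1/((1 - 1*65025) - 4*I*√6) = 1/((1 - 65025) - 4*I*√6) = 1/(-65024 - 4*I*√6)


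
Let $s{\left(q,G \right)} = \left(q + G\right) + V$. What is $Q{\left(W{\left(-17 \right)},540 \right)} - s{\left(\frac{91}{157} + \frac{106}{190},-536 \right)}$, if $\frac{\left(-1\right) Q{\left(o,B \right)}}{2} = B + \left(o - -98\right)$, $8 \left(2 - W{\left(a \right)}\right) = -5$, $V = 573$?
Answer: $- \frac{78714659}{59660} \approx -1319.4$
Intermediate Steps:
$W{\left(a \right)} = \frac{21}{8}$ ($W{\left(a \right)} = 2 - - \frac{5}{8} = 2 + \frac{5}{8} = \frac{21}{8}$)
$s{\left(q,G \right)} = 573 + G + q$ ($s{\left(q,G \right)} = \left(q + G\right) + 573 = \left(G + q\right) + 573 = 573 + G + q$)
$Q{\left(o,B \right)} = -196 - 2 B - 2 o$ ($Q{\left(o,B \right)} = - 2 \left(B + \left(o - -98\right)\right) = - 2 \left(B + \left(o + 98\right)\right) = - 2 \left(B + \left(98 + o\right)\right) = - 2 \left(98 + B + o\right) = -196 - 2 B - 2 o$)
$Q{\left(W{\left(-17 \right)},540 \right)} - s{\left(\frac{91}{157} + \frac{106}{190},-536 \right)} = \left(-196 - 1080 - \frac{21}{4}\right) - \left(573 - 536 + \left(\frac{91}{157} + \frac{106}{190}\right)\right) = \left(-196 - 1080 - \frac{21}{4}\right) - \left(573 - 536 + \left(91 \cdot \frac{1}{157} + 106 \cdot \frac{1}{190}\right)\right) = - \frac{5125}{4} - \left(573 - 536 + \left(\frac{91}{157} + \frac{53}{95}\right)\right) = - \frac{5125}{4} - \left(573 - 536 + \frac{16966}{14915}\right) = - \frac{5125}{4} - \frac{568821}{14915} = - \frac{78714659}{59660}$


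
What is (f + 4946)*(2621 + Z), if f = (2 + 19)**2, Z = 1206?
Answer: 20616049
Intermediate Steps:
f = 441 (f = 21**2 = 441)
(f + 4946)*(2621 + Z) = (441 + 4946)*(2621 + 1206) = 5387*3827 = 20616049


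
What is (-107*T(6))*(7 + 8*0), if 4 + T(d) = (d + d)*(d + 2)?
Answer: -68908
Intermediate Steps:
T(d) = -4 + 2*d*(2 + d) (T(d) = -4 + (d + d)*(d + 2) = -4 + (2*d)*(2 + d) = -4 + 2*d*(2 + d))
(-107*T(6))*(7 + 8*0) = (-107*(-4 + 2*6**2 + 4*6))*(7 + 8*0) = (-107*(-4 + 2*36 + 24))*(7 + 0) = -107*(-4 + 72 + 24)*7 = -107*92*7 = -9844*7 = -68908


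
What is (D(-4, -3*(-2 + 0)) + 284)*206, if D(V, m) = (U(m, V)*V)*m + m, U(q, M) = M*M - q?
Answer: 10300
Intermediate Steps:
U(q, M) = M**2 - q
D(V, m) = m + V*m*(V**2 - m) (D(V, m) = ((V**2 - m)*V)*m + m = (V*(V**2 - m))*m + m = V*m*(V**2 - m) + m = m + V*m*(V**2 - m))
(D(-4, -3*(-2 + 0)) + 284)*206 = ((-3*(-2 + 0))*(1 - 4*((-4)**2 - (-3)*(-2 + 0))) + 284)*206 = ((-3*(-2))*(1 - 4*(16 - (-3)*(-2))) + 284)*206 = (6*(1 - 4*(16 - 1*6)) + 284)*206 = (6*(1 - 4*(16 - 6)) + 284)*206 = (6*(1 - 4*10) + 284)*206 = (6*(1 - 40) + 284)*206 = (6*(-39) + 284)*206 = (-234 + 284)*206 = 50*206 = 10300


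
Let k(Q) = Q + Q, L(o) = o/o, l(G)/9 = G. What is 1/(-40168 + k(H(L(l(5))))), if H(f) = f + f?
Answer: -1/40164 ≈ -2.4898e-5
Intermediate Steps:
l(G) = 9*G
L(o) = 1
H(f) = 2*f
k(Q) = 2*Q
1/(-40168 + k(H(L(l(5))))) = 1/(-40168 + 2*(2*1)) = 1/(-40168 + 2*2) = 1/(-40168 + 4) = 1/(-40164) = -1/40164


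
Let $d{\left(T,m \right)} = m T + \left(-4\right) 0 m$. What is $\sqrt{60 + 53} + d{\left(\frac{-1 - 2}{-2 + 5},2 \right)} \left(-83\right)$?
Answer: $166 + \sqrt{113} \approx 176.63$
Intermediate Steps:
$d{\left(T,m \right)} = T m$ ($d{\left(T,m \right)} = T m + 0 m = T m + 0 = T m$)
$\sqrt{60 + 53} + d{\left(\frac{-1 - 2}{-2 + 5},2 \right)} \left(-83\right) = \sqrt{60 + 53} + \frac{-1 - 2}{-2 + 5} \cdot 2 \left(-83\right) = \sqrt{113} + - \frac{3}{3} \cdot 2 \left(-83\right) = \sqrt{113} + \left(-3\right) \frac{1}{3} \cdot 2 \left(-83\right) = \sqrt{113} + \left(-1\right) 2 \left(-83\right) = \sqrt{113} - -166 = \sqrt{113} + 166 = 166 + \sqrt{113}$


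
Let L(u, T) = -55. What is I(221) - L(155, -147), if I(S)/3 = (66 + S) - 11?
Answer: 883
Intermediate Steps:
I(S) = 165 + 3*S (I(S) = 3*((66 + S) - 11) = 3*(55 + S) = 165 + 3*S)
I(221) - L(155, -147) = (165 + 3*221) - 1*(-55) = (165 + 663) + 55 = 828 + 55 = 883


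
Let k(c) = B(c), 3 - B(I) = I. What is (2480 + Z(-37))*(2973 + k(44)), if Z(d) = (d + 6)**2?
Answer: 10089012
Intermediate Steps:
B(I) = 3 - I
k(c) = 3 - c
Z(d) = (6 + d)**2
(2480 + Z(-37))*(2973 + k(44)) = (2480 + (6 - 37)**2)*(2973 + (3 - 1*44)) = (2480 + (-31)**2)*(2973 + (3 - 44)) = (2480 + 961)*(2973 - 41) = 3441*2932 = 10089012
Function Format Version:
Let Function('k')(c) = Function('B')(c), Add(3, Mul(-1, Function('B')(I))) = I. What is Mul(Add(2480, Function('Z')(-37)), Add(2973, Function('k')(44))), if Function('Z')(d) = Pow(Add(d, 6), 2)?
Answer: 10089012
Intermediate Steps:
Function('B')(I) = Add(3, Mul(-1, I))
Function('k')(c) = Add(3, Mul(-1, c))
Function('Z')(d) = Pow(Add(6, d), 2)
Mul(Add(2480, Function('Z')(-37)), Add(2973, Function('k')(44))) = Mul(Add(2480, Pow(Add(6, -37), 2)), Add(2973, Add(3, Mul(-1, 44)))) = Mul(Add(2480, Pow(-31, 2)), Add(2973, Add(3, -44))) = Mul(Add(2480, 961), Add(2973, -41)) = Mul(3441, 2932) = 10089012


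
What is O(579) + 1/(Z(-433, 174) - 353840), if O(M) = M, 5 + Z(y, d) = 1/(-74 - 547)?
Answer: 127228154313/219737746 ≈ 579.00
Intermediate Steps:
Z(y, d) = -3106/621 (Z(y, d) = -5 + 1/(-74 - 547) = -5 + 1/(-621) = -5 - 1/621 = -3106/621)
O(579) + 1/(Z(-433, 174) - 353840) = 579 + 1/(-3106/621 - 353840) = 579 + 1/(-219737746/621) = 579 - 621/219737746 = 127228154313/219737746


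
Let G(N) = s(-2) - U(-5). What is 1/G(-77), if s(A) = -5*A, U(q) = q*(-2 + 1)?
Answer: ⅕ ≈ 0.20000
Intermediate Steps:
U(q) = -q (U(q) = q*(-1) = -q)
G(N) = 5 (G(N) = -5*(-2) - (-1)*(-5) = 10 - 1*5 = 10 - 5 = 5)
1/G(-77) = 1/5 = ⅕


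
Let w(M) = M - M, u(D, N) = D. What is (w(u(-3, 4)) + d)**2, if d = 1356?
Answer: 1838736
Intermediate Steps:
w(M) = 0
(w(u(-3, 4)) + d)**2 = (0 + 1356)**2 = 1356**2 = 1838736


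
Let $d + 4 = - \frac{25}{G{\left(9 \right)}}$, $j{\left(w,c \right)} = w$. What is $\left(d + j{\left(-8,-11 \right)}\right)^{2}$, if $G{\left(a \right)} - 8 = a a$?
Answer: $\frac{1194649}{7921} \approx 150.82$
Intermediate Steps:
$G{\left(a \right)} = 8 + a^{2}$ ($G{\left(a \right)} = 8 + a a = 8 + a^{2}$)
$d = - \frac{381}{89}$ ($d = -4 - \frac{25}{8 + 9^{2}} = -4 - \frac{25}{8 + 81} = -4 - \frac{25}{89} = - \frac{381}{89} \approx -4.2809$)
$\left(d + j{\left(-8,-11 \right)}\right)^{2} = \left(- \frac{381}{89} - 8\right)^{2} = \left(- \frac{1093}{89}\right)^{2} = \frac{1194649}{7921}$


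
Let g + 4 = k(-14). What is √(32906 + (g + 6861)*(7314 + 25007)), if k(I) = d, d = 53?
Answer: 2*√55842754 ≈ 14946.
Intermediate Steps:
k(I) = 53
g = 49 (g = -4 + 53 = 49)
√(32906 + (g + 6861)*(7314 + 25007)) = √(32906 + (49 + 6861)*(7314 + 25007)) = √(32906 + 6910*32321) = √(32906 + 223338110) = √223371016 = 2*√55842754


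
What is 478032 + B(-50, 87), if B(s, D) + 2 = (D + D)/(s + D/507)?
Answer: 1341820408/2807 ≈ 4.7803e+5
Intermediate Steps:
B(s, D) = -2 + 2*D/(s + D/507) (B(s, D) = -2 + (D + D)/(s + D/507) = -2 + (2*D)/(s + D*(1/507)) = -2 + (2*D)/(s + D/507) = -2 + 2*D/(s + D/507))
478032 + B(-50, 87) = 478032 + 2*(-507*(-50) + 506*87)/(87 + 507*(-50)) = 478032 + 2*(25350 + 44022)/(87 - 25350) = 478032 + 2*69372/(-25263) = 478032 + 2*(-1/25263)*69372 = 478032 - 15416/2807 = 1341820408/2807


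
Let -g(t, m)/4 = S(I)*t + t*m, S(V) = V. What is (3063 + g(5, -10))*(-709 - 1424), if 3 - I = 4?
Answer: -7002639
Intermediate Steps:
I = -1 (I = 3 - 1*4 = 3 - 4 = -1)
g(t, m) = 4*t - 4*m*t (g(t, m) = -4*(-t + t*m) = -4*(-t + m*t) = 4*t - 4*m*t)
(3063 + g(5, -10))*(-709 - 1424) = (3063 + 4*5*(1 - 1*(-10)))*(-709 - 1424) = (3063 + 4*5*(1 + 10))*(-2133) = (3063 + 4*5*11)*(-2133) = (3063 + 220)*(-2133) = 3283*(-2133) = -7002639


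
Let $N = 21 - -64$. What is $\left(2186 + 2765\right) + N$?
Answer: $5036$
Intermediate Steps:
$N = 85$ ($N = 21 + 64 = 85$)
$\left(2186 + 2765\right) + N = \left(2186 + 2765\right) + 85 = 4951 + 85 = 5036$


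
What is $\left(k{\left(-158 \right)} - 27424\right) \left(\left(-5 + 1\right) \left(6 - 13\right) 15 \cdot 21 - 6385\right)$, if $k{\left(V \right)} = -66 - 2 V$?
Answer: $-66168690$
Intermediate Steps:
$k{\left(V \right)} = -66 - 2 V$
$\left(k{\left(-158 \right)} - 27424\right) \left(\left(-5 + 1\right) \left(6 - 13\right) 15 \cdot 21 - 6385\right) = \left(\left(-66 - -316\right) - 27424\right) \left(\left(-5 + 1\right) \left(6 - 13\right) 15 \cdot 21 - 6385\right) = \left(\left(-66 + 316\right) - 27424\right) \left(\left(-4\right) \left(-7\right) 15 \cdot 21 - 6385\right) = \left(250 - 27424\right) \left(28 \cdot 15 \cdot 21 - 6385\right) = - 27174 \left(420 \cdot 21 - 6385\right) = - 27174 \left(8820 - 6385\right) = \left(-27174\right) 2435 = -66168690$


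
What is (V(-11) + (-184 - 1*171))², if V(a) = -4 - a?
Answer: 121104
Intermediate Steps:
(V(-11) + (-184 - 1*171))² = ((-4 - 1*(-11)) + (-184 - 1*171))² = ((-4 + 11) + (-184 - 171))² = (7 - 355)² = (-348)² = 121104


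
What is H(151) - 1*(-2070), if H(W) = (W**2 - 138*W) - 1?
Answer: 4032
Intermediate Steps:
H(W) = -1 + W**2 - 138*W
H(151) - 1*(-2070) = (-1 + 151**2 - 138*151) - 1*(-2070) = (-1 + 22801 - 20838) + 2070 = 1962 + 2070 = 4032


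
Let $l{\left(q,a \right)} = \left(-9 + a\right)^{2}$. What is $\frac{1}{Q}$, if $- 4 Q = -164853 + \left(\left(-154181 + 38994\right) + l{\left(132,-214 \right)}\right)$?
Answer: $\frac{4}{230311} \approx 1.7368 \cdot 10^{-5}$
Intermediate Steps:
$Q = \frac{230311}{4}$ ($Q = - \frac{-164853 + \left(\left(-154181 + 38994\right) + \left(-9 - 214\right)^{2}\right)}{4} = - \frac{-164853 - \left(115187 - \left(-223\right)^{2}\right)}{4} = - \frac{-164853 + \left(-115187 + 49729\right)}{4} = - \frac{-164853 - 65458}{4} = \left(- \frac{1}{4}\right) \left(-230311\right) = \frac{230311}{4} \approx 57578.0$)
$\frac{1}{Q} = \frac{1}{\frac{230311}{4}} = \frac{4}{230311}$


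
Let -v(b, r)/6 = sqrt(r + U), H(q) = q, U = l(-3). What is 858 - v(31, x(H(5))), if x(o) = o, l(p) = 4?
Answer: 876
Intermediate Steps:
U = 4
v(b, r) = -6*sqrt(4 + r) (v(b, r) = -6*sqrt(r + 4) = -6*sqrt(4 + r))
858 - v(31, x(H(5))) = 858 - (-6)*sqrt(4 + 5) = 858 - (-6)*sqrt(9) = 858 - (-6)*3 = 858 - 1*(-18) = 858 + 18 = 876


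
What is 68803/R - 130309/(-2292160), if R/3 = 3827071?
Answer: 1653812869297/26316777190080 ≈ 0.062842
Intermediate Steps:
R = 11481213 (R = 3*3827071 = 11481213)
68803/R - 130309/(-2292160) = 68803/11481213 - 130309/(-2292160) = 68803*(1/11481213) - 130309*(-1/2292160) = 68803/11481213 + 130309/2292160 = 1653812869297/26316777190080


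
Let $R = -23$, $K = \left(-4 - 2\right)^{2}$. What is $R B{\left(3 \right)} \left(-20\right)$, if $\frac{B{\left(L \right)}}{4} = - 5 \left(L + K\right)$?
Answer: $-358800$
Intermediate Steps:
$K = 36$ ($K = \left(-6\right)^{2} = 36$)
$B{\left(L \right)} = -720 - 20 L$ ($B{\left(L \right)} = 4 \left(- 5 \left(L + 36\right)\right) = 4 \left(- 5 \left(36 + L\right)\right) = 4 \left(-180 - 5 L\right) = -720 - 20 L$)
$R B{\left(3 \right)} \left(-20\right) = - 23 \left(-720 - 60\right) \left(-20\right) = \left(-23\right) \left(-780\right) \left(-20\right) = 17940 \left(-20\right) = -358800$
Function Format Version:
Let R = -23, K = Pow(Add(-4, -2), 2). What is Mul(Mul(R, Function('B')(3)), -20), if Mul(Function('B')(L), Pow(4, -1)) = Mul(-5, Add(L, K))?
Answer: -358800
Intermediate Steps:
K = 36 (K = Pow(-6, 2) = 36)
Function('B')(L) = Add(-720, Mul(-20, L)) (Function('B')(L) = Mul(4, Mul(-5, Add(L, 36))) = Mul(4, Mul(-5, Add(36, L))) = Mul(4, Add(-180, Mul(-5, L))) = Add(-720, Mul(-20, L)))
Mul(Mul(R, Function('B')(3)), -20) = Mul(Mul(-23, Add(-720, Mul(-20, 3))), -20) = Mul(Mul(-23, Add(-720, -60)), -20) = Mul(Mul(-23, -780), -20) = Mul(17940, -20) = -358800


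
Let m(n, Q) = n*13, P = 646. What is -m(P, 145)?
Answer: -8398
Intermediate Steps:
m(n, Q) = 13*n
-m(P, 145) = -13*646 = -1*8398 = -8398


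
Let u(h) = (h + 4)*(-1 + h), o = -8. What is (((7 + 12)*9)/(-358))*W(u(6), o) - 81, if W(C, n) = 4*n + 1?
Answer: -23697/358 ≈ -66.193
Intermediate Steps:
u(h) = (-1 + h)*(4 + h) (u(h) = (4 + h)*(-1 + h) = (-1 + h)*(4 + h))
W(C, n) = 1 + 4*n
(((7 + 12)*9)/(-358))*W(u(6), o) - 81 = (((7 + 12)*9)/(-358))*(1 + 4*(-8)) - 81 = ((19*9)*(-1/358))*(1 - 32) - 81 = (171*(-1/358))*(-31) - 81 = -171/358*(-31) - 81 = 5301/358 - 81 = -23697/358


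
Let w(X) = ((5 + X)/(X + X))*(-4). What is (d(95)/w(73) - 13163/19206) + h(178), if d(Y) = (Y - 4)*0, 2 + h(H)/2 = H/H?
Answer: -51575/19206 ≈ -2.6854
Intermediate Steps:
h(H) = -2 (h(H) = -4 + 2*(H/H) = -4 + 2*1 = -4 + 2 = -2)
d(Y) = 0 (d(Y) = (-4 + Y)*0 = 0)
w(X) = -2*(5 + X)/X (w(X) = ((5 + X)/((2*X)))*(-4) = ((5 + X)*(1/(2*X)))*(-4) = ((5 + X)/(2*X))*(-4) = -2*(5 + X)/X)
(d(95)/w(73) - 13163/19206) + h(178) = (0/(-2 - 10/73) - 13163/19206) - 2 = (0/(-156/73) - 13163/19206) - 2 = (0*(-73/156) - 13163/19206) - 2 = (0 - 13163/19206) - 2 = -13163/19206 - 2 = -51575/19206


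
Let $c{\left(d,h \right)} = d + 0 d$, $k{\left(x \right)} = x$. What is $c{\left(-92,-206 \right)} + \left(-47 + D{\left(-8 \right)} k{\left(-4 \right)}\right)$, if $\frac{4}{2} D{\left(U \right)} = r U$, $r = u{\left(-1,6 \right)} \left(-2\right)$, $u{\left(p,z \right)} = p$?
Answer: $-107$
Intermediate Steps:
$r = 2$ ($r = \left(-1\right) \left(-2\right) = 2$)
$c{\left(d,h \right)} = d$ ($c{\left(d,h \right)} = d + 0 = d$)
$D{\left(U \right)} = U$ ($D{\left(U \right)} = \frac{2 U}{2} = U$)
$c{\left(-92,-206 \right)} + \left(-47 + D{\left(-8 \right)} k{\left(-4 \right)}\right) = -92 - 15 = -107$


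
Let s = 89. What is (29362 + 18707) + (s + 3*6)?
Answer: 48176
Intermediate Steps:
(29362 + 18707) + (s + 3*6) = (29362 + 18707) + (89 + 3*6) = 48069 + (89 + 18) = 48069 + 107 = 48176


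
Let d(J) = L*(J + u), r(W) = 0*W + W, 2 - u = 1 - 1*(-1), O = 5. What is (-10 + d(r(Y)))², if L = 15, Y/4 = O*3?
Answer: 792100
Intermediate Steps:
Y = 60 (Y = 4*(5*3) = 4*15 = 60)
u = 0 (u = 2 - (1 - 1*(-1)) = 2 - (1 + 1) = 2 - 1*2 = 2 - 2 = 0)
r(W) = W (r(W) = 0 + W = W)
d(J) = 15*J (d(J) = 15*(J + 0) = 15*J)
(-10 + d(r(Y)))² = (-10 + 15*60)² = (-10 + 900)² = 890² = 792100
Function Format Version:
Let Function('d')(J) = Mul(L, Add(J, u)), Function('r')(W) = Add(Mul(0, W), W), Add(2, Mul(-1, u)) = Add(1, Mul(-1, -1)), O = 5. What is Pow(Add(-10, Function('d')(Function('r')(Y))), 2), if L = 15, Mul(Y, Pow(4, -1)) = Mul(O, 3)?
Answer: 792100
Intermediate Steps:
Y = 60 (Y = Mul(4, Mul(5, 3)) = Mul(4, 15) = 60)
u = 0 (u = Add(2, Mul(-1, Add(1, Mul(-1, -1)))) = Add(2, Mul(-1, Add(1, 1))) = Add(2, Mul(-1, 2)) = Add(2, -2) = 0)
Function('r')(W) = W (Function('r')(W) = Add(0, W) = W)
Function('d')(J) = Mul(15, J) (Function('d')(J) = Mul(15, Add(J, 0)) = Mul(15, J))
Pow(Add(-10, Function('d')(Function('r')(Y))), 2) = Pow(Add(-10, Mul(15, 60)), 2) = Pow(Add(-10, 900), 2) = Pow(890, 2) = 792100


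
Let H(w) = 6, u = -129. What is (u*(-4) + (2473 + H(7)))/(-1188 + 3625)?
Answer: 2995/2437 ≈ 1.2290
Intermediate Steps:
(u*(-4) + (2473 + H(7)))/(-1188 + 3625) = (-129*(-4) + (2473 + 6))/(-1188 + 3625) = (516 + 2479)/2437 = 2995*(1/2437) = 2995/2437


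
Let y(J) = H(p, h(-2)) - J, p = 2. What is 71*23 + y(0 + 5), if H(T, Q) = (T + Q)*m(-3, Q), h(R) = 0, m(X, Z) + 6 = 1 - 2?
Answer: 1614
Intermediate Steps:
m(X, Z) = -7 (m(X, Z) = -6 + (1 - 2) = -6 - 1 = -7)
H(T, Q) = -7*Q - 7*T (H(T, Q) = (T + Q)*(-7) = (Q + T)*(-7) = -7*Q - 7*T)
y(J) = -14 - J (y(J) = (-7*0 - 7*2) - J = (0 - 14) - J = -14 - J)
71*23 + y(0 + 5) = 71*23 + (-14 - (0 + 5)) = 1633 + (-14 - 1*5) = 1633 + (-14 - 5) = 1633 - 19 = 1614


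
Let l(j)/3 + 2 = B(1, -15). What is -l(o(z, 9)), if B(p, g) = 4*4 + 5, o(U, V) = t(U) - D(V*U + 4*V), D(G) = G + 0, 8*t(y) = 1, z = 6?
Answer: -57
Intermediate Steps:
t(y) = 1/8 (t(y) = (1/8)*1 = 1/8)
D(G) = G
o(U, V) = 1/8 - 4*V - U*V (o(U, V) = 1/8 - (V*U + 4*V) = 1/8 - (U*V + 4*V) = 1/8 - (4*V + U*V) = 1/8 + (-4*V - U*V) = 1/8 - 4*V - U*V)
B(p, g) = 21 (B(p, g) = 16 + 5 = 21)
l(j) = 57 (l(j) = -6 + 3*21 = -6 + 63 = 57)
-l(o(z, 9)) = -1*57 = -57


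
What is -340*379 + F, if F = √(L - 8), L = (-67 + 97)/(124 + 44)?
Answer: -128860 + I*√1533/14 ≈ -1.2886e+5 + 2.7967*I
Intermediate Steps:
L = 5/28 (L = 30/168 = 30*(1/168) = 5/28 ≈ 0.17857)
F = I*√1533/14 (F = √(5/28 - 8) = √(-219/28) = I*√1533/14 ≈ 2.7967*I)
-340*379 + F = -340*379 + I*√1533/14 = -128860 + I*√1533/14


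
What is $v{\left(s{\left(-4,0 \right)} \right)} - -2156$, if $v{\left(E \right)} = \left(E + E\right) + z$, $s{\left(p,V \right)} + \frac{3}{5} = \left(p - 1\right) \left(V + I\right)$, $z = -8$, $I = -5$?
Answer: $\frac{10984}{5} \approx 2196.8$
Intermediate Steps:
$s{\left(p,V \right)} = - \frac{3}{5} + \left(-1 + p\right) \left(-5 + V\right)$ ($s{\left(p,V \right)} = - \frac{3}{5} + \left(p - 1\right) \left(V - 5\right) = - \frac{3}{5} + \left(-1 + p\right) \left(-5 + V\right)$)
$v{\left(E \right)} = -8 + 2 E$ ($v{\left(E \right)} = \left(E + E\right) - 8 = 2 E - 8 = -8 + 2 E$)
$v{\left(s{\left(-4,0 \right)} \right)} - -2156 = \left(-8 + 2 \left(\frac{22}{5} - 0 - -20 + 0 \left(-4\right)\right)\right) - -2156 = \left(-8 + 2 \left(\frac{22}{5} + 0 + 20 + 0\right)\right) + 2156 = \left(-8 + 2 \cdot \frac{122}{5}\right) + 2156 = \left(-8 + \frac{244}{5}\right) + 2156 = \frac{204}{5} + 2156 = \frac{10984}{5}$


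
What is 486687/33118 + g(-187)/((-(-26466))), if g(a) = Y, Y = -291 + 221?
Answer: 6439169941/438250494 ≈ 14.693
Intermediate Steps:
Y = -70
g(a) = -70
486687/33118 + g(-187)/((-(-26466))) = 486687/33118 - 70/((-(-26466))) = 486687*(1/33118) - 70/((-1203*(-22))) = 486687/33118 - 70/26466 = 486687/33118 - 70*1/26466 = 486687/33118 - 35/13233 = 6439169941/438250494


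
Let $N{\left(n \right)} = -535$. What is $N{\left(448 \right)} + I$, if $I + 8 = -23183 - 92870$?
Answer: $-116596$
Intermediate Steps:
$I = -116061$ ($I = -8 - 116053 = -116061$)
$N{\left(448 \right)} + I = -535 - 116061 = -116596$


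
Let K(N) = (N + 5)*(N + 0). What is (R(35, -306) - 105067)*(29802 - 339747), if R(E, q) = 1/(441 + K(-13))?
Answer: 3549583991346/109 ≈ 3.2565e+10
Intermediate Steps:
K(N) = N*(5 + N) (K(N) = (5 + N)*N = N*(5 + N))
R(E, q) = 1/545 (R(E, q) = 1/(441 - 13*(5 - 13)) = 1/(441 - 13*(-8)) = 1/(441 + 104) = 1/545)
(R(35, -306) - 105067)*(29802 - 339747) = (1/545 - 105067)*(29802 - 339747) = -57261514/545*(-309945) = 3549583991346/109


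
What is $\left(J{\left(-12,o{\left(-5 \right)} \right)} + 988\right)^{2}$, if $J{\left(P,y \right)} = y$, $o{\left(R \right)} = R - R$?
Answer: $976144$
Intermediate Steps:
$o{\left(R \right)} = 0$
$\left(J{\left(-12,o{\left(-5 \right)} \right)} + 988\right)^{2} = \left(0 + 988\right)^{2} = 988^{2} = 976144$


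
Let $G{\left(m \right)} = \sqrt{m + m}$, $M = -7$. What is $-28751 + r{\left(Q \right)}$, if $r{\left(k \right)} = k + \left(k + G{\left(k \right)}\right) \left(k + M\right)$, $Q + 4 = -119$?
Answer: $-12884 - 130 i \sqrt{246} \approx -12884.0 - 2039.0 i$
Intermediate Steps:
$Q = -123$ ($Q = -4 - 119 = -123$)
$G{\left(m \right)} = \sqrt{2} \sqrt{m}$ ($G{\left(m \right)} = \sqrt{2 m} = \sqrt{2} \sqrt{m}$)
$r{\left(k \right)} = k + \left(-7 + k\right) \left(k + \sqrt{2} \sqrt{k}\right)$ ($r{\left(k \right)} = k + \left(k + \sqrt{2} \sqrt{k}\right) \left(k - 7\right) = k + \left(k + \sqrt{2} \sqrt{k}\right) \left(-7 + k\right) = k + \left(-7 + k\right) \left(k + \sqrt{2} \sqrt{k}\right)$)
$-28751 + r{\left(Q \right)} = -28751 + \left(\left(-123\right)^{2} - -738 + \sqrt{2} \left(-123\right)^{\frac{3}{2}} - 7 \sqrt{2} \sqrt{-123}\right) = -28751 + \left(15129 + 738 + \sqrt{2} \left(- 123 i \sqrt{123}\right) - 7 \sqrt{2} i \sqrt{123}\right) = -28751 + \left(15129 + 738 - 123 i \sqrt{246} - 7 i \sqrt{246}\right) = -28751 + \left(15867 - 130 i \sqrt{246}\right) = -12884 - 130 i \sqrt{246}$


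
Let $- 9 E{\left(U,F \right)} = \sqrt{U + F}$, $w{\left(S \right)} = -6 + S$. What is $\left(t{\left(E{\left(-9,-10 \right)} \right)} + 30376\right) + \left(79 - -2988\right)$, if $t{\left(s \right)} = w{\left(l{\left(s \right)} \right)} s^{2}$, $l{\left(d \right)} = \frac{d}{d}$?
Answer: $\frac{2708978}{81} \approx 33444.0$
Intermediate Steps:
$l{\left(d \right)} = 1$
$E{\left(U,F \right)} = - \frac{\sqrt{F + U}}{9}$ ($E{\left(U,F \right)} = - \frac{\sqrt{U + F}}{9} = - \frac{\sqrt{F + U}}{9}$)
$t{\left(s \right)} = - 5 s^{2}$ ($t{\left(s \right)} = \left(-6 + 1\right) s^{2} = - 5 s^{2}$)
$\left(t{\left(E{\left(-9,-10 \right)} \right)} + 30376\right) + \left(79 - -2988\right) = \left(- 5 \left(- \frac{\sqrt{-10 - 9}}{9}\right)^{2} + 30376\right) + \left(79 - -2988\right) = \left(- 5 \left(- \frac{\sqrt{-19}}{9}\right)^{2} + 30376\right) + \left(79 + 2988\right) = \left(- 5 \left(- \frac{i \sqrt{19}}{9}\right)^{2} + 30376\right) + 3067 = \left(\left(-5\right) \left(- \frac{19}{81}\right) + 30376\right) + 3067 = \left(\frac{95}{81} + 30376\right) + 3067 = \frac{2460551}{81} + 3067 = \frac{2708978}{81}$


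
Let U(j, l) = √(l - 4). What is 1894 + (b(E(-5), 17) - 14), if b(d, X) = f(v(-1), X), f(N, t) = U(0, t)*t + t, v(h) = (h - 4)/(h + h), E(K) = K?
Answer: 1897 + 17*√13 ≈ 1958.3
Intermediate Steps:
U(j, l) = √(-4 + l)
v(h) = (-4 + h)/(2*h) (v(h) = (-4 + h)/((2*h)) = (-4 + h)*(1/(2*h)) = (-4 + h)/(2*h))
f(N, t) = t + t*√(-4 + t) (f(N, t) = √(-4 + t)*t + t = t*√(-4 + t) + t = t + t*√(-4 + t))
b(d, X) = X*(1 + √(-4 + X))
1894 + (b(E(-5), 17) - 14) = 1894 + (17*(1 + √(-4 + 17)) - 14) = 1894 + (17*(1 + √13) - 14) = 1894 + ((17 + 17*√13) - 14) = 1894 + (3 + 17*√13) = 1897 + 17*√13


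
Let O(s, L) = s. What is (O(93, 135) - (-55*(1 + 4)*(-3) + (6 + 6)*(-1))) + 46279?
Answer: 45559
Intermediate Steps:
(O(93, 135) - (-55*(1 + 4)*(-3) + (6 + 6)*(-1))) + 46279 = (93 - (-55*(1 + 4)*(-3) + (6 + 6)*(-1))) + 46279 = (93 - (-275*(-3) + 12*(-1))) + 46279 = (93 - (-55*(-15) - 12)) + 46279 = (93 - (825 - 12)) + 46279 = (93 - 1*813) + 46279 = (93 - 813) + 46279 = -720 + 46279 = 45559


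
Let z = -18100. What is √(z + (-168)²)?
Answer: 2*√2531 ≈ 100.62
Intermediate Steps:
√(z + (-168)²) = √(-18100 + (-168)²) = √(-18100 + 28224) = √10124 = 2*√2531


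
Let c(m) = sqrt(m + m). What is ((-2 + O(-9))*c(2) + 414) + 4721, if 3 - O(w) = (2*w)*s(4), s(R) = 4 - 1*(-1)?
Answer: 5317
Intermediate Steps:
s(R) = 5 (s(R) = 4 + 1 = 5)
c(m) = sqrt(2)*sqrt(m) (c(m) = sqrt(2*m) = sqrt(2)*sqrt(m))
O(w) = 3 - 10*w (O(w) = 3 - 2*w*5 = 3 - 10*w)
((-2 + O(-9))*c(2) + 414) + 4721 = ((-2 + (3 - 10*(-9)))*(sqrt(2)*sqrt(2)) + 414) + 4721 = ((-2 + (3 + 90))*2 + 414) + 4721 = ((-2 + 93)*2 + 414) + 4721 = (91*2 + 414) + 4721 = (182 + 414) + 4721 = 596 + 4721 = 5317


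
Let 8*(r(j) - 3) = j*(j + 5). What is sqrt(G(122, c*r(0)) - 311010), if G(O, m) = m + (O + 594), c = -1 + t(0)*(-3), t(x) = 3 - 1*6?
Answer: I*sqrt(310270) ≈ 557.02*I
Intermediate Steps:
t(x) = -3 (t(x) = 3 - 6 = -3)
r(j) = 3 + j*(5 + j)/8 (r(j) = 3 + (j*(j + 5))/8 = 3 + (j*(5 + j))/8 = 3 + j*(5 + j)/8)
c = 8 (c = -1 - 3*(-3) = -1 + 9 = 8)
G(O, m) = 594 + O + m (G(O, m) = m + (594 + O) = 594 + O + m)
sqrt(G(122, c*r(0)) - 311010) = sqrt((594 + 122 + 8*(3 + (1/8)*0**2 + (5/8)*0)) - 311010) = sqrt((594 + 122 + 8*(3 + (1/8)*0 + 0)) - 311010) = sqrt((594 + 122 + 8*(3 + 0 + 0)) - 311010) = sqrt((594 + 122 + 8*3) - 311010) = sqrt((594 + 122 + 24) - 311010) = sqrt(740 - 311010) = sqrt(-310270) = I*sqrt(310270)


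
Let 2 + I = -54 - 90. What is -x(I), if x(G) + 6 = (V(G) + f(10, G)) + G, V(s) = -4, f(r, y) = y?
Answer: 302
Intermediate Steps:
I = -146 (I = -2 + (-54 - 90) = -2 - 144 = -146)
x(G) = -10 + 2*G (x(G) = -6 + ((-4 + G) + G) = -6 + (-4 + 2*G) = -10 + 2*G)
-x(I) = -(-10 + 2*(-146)) = -(-10 - 292) = -1*(-302) = 302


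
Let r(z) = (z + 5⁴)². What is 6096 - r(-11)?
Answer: -370900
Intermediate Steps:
r(z) = (625 + z)² (r(z) = (z + 625)² = (625 + z)²)
6096 - r(-11) = 6096 - (625 - 11)² = 6096 - 1*614² = 6096 - 1*376996 = 6096 - 376996 = -370900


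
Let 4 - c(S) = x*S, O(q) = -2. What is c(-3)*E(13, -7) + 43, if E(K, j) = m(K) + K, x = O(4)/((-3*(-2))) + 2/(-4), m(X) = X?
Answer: 82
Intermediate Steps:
x = -5/6 (x = -2/((-3*(-2))) + 2/(-4) = -2/6 + 2*(-1/4) = -2*1/6 - 1/2 = -1/3 - 1/2 = -5/6 ≈ -0.83333)
E(K, j) = 2*K (E(K, j) = K + K = 2*K)
c(S) = 4 + 5*S/6 (c(S) = 4 - (-5)*S/6 = 4 + 5*S/6)
c(-3)*E(13, -7) + 43 = (4 + (5/6)*(-3))*(2*13) + 43 = (4 - 5/2)*26 + 43 = (3/2)*26 + 43 = 39 + 43 = 82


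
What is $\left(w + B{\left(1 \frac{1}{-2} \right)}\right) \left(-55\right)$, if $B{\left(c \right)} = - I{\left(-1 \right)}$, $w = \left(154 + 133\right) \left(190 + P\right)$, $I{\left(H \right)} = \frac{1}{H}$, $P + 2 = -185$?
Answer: $-47410$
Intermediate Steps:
$P = -187$ ($P = -2 - 185 = -187$)
$w = 861$ ($w = \left(154 + 133\right) \left(190 - 187\right) = 287 \cdot 3 = 861$)
$B{\left(c \right)} = 1$ ($B{\left(c \right)} = - \frac{1}{-1} = \left(-1\right) \left(-1\right) = 1$)
$\left(w + B{\left(1 \frac{1}{-2} \right)}\right) \left(-55\right) = \left(861 + 1\right) \left(-55\right) = 862 \left(-55\right) = -47410$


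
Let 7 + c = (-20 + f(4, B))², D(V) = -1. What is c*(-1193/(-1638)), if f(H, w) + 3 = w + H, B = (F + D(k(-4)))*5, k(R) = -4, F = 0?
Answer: 678817/1638 ≈ 414.42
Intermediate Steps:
B = -5 (B = (0 - 1)*5 = -1*5 = -5)
f(H, w) = -3 + H + w (f(H, w) = -3 + (w + H) = -3 + (H + w) = -3 + H + w)
c = 569 (c = -7 + (-20 + (-3 + 4 - 5))² = -7 + (-20 - 4)² = -7 + (-24)² = -7 + 576 = 569)
c*(-1193/(-1638)) = 569*(-1193/(-1638)) = 569*(-1193*(-1/1638)) = 569*(1193/1638) = 678817/1638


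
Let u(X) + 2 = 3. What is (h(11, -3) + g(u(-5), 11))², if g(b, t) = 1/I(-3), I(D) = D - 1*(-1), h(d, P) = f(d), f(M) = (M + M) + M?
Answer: 4225/4 ≈ 1056.3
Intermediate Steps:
f(M) = 3*M (f(M) = 2*M + M = 3*M)
h(d, P) = 3*d
I(D) = 1 + D (I(D) = D + 1 = 1 + D)
u(X) = 1 (u(X) = -2 + 3 = 1)
g(b, t) = -½ (g(b, t) = 1/(1 - 3) = 1/(-2) = -½)
(h(11, -3) + g(u(-5), 11))² = (3*11 - ½)² = (33 - ½)² = (65/2)² = 4225/4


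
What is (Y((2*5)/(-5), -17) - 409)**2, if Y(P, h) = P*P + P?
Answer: 165649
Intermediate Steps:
Y(P, h) = P + P**2 (Y(P, h) = P**2 + P = P + P**2)
(Y((2*5)/(-5), -17) - 409)**2 = (((2*5)/(-5))*(1 + (2*5)/(-5)) - 409)**2 = ((10*(-1/5))*(1 + 10*(-1/5)) - 409)**2 = (-2*(1 - 2) - 409)**2 = (-2*(-1) - 409)**2 = (2 - 409)**2 = (-407)**2 = 165649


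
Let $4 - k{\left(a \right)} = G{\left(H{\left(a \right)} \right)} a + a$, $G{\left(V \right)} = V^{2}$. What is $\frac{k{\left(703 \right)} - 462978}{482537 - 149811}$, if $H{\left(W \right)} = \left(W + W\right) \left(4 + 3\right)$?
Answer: $- \frac{68096533369}{332726} \approx -2.0466 \cdot 10^{5}$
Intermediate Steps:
$H{\left(W \right)} = 14 W$ ($H{\left(W \right)} = 2 W 7 = 14 W$)
$k{\left(a \right)} = 4 - a - 196 a^{3}$ ($k{\left(a \right)} = 4 - \left(\left(14 a\right)^{2} a + a\right) = 4 - \left(196 a^{2} a + a\right) = 4 - \left(196 a^{3} + a\right) = 4 - \left(a + 196 a^{3}\right) = 4 - a - 196 a^{3}$)
$\frac{k{\left(703 \right)} - 462978}{482537 - 149811} = \frac{\left(4 - 703 - 196 \cdot 703^{3}\right) - 462978}{482537 - 149811} = \frac{\left(4 - 703 - 68096069692\right) - 462978}{332726} = \left(\left(4 - 703 - 68096069692\right) - 462978\right) \frac{1}{332726} = \left(-68096070391 - 462978\right) \frac{1}{332726} = \left(-68096533369\right) \frac{1}{332726} = - \frac{68096533369}{332726}$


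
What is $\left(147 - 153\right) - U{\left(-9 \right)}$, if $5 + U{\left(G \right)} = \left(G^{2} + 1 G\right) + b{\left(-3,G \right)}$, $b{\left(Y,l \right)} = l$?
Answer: $-64$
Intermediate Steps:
$U{\left(G \right)} = -5 + G^{2} + 2 G$ ($U{\left(G \right)} = -5 + \left(\left(G^{2} + 1 G\right) + G\right) = -5 + \left(\left(G^{2} + G\right) + G\right) = -5 + \left(\left(G + G^{2}\right) + G\right) = -5 + \left(G^{2} + 2 G\right) = -5 + G^{2} + 2 G$)
$\left(147 - 153\right) - U{\left(-9 \right)} = \left(147 - 153\right) - \left(-5 + \left(-9\right)^{2} + 2 \left(-9\right)\right) = -6 - \left(-5 + 81 - 18\right) = -6 - 58 = -64$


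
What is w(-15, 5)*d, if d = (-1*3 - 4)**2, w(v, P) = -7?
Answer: -343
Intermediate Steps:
d = 49 (d = (-3 - 4)**2 = (-7)**2 = 49)
w(-15, 5)*d = -7*49 = -343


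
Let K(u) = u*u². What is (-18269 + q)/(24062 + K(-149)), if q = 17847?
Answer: 422/3283887 ≈ 0.00012851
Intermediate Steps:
K(u) = u³
(-18269 + q)/(24062 + K(-149)) = (-18269 + 17847)/(24062 + (-149)³) = -422/(24062 - 3307949) = -422/(-3283887) = -422*(-1/3283887) = 422/3283887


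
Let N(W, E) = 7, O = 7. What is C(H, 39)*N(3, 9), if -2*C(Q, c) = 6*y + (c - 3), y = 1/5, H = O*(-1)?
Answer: -651/5 ≈ -130.20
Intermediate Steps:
H = -7 (H = 7*(-1) = -7)
y = ⅕ ≈ 0.20000
C(Q, c) = 9/10 - c/2 (C(Q, c) = -(6*(⅕) + (c - 3))/2 = -(6/5 + (-3 + c))/2 = -(-9/5 + c)/2 = 9/10 - c/2)
C(H, 39)*N(3, 9) = (9/10 - ½*39)*7 = (9/10 - 39/2)*7 = -93/5*7 = -651/5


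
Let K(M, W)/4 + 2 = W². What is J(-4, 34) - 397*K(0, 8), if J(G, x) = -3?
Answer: -98459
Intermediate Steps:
K(M, W) = -8 + 4*W²
J(-4, 34) - 397*K(0, 8) = -3 - 397*(-8 + 4*8²) = -3 - 397*(-8 + 4*64) = -3 - 397*(-8 + 256) = -3 - 397*248 = -3 - 98456 = -98459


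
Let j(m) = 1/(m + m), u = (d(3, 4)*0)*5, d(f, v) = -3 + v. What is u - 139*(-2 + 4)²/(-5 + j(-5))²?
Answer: -55600/2601 ≈ -21.376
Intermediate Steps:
u = 0 (u = ((-3 + 4)*0)*5 = (1*0)*5 = 0*5 = 0)
j(m) = 1/(2*m)
u - 139*(-2 + 4)²/(-5 + j(-5))² = 0 - 139*(-2 + 4)²/(-5 + (½)/(-5))² = 0 - 139*4/(-5 + (½)*(-⅕))² = 0 - 139*4/(-5 - ⅒)² = 0 - 139*(2/(-51/10))² = 0 - 139*(2*(-10/51))² = 0 - 139*(-20/51)² = 0 - 139*400/2601 = 0 - 55600/2601 = -55600/2601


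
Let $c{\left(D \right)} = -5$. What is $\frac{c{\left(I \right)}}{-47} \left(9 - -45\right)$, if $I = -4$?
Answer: $\frac{270}{47} \approx 5.7447$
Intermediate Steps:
$\frac{c{\left(I \right)}}{-47} \left(9 - -45\right) = - \frac{5}{-47} \left(9 - -45\right) = \left(-5\right) \left(- \frac{1}{47}\right) \left(9 + 45\right) = \frac{5}{47} \cdot 54 = \frac{270}{47}$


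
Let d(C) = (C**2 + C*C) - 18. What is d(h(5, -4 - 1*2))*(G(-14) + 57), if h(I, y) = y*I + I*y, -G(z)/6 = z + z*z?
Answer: -7433370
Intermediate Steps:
G(z) = -6*z - 6*z**2 (G(z) = -6*(z + z*z) = -6*(z + z**2) = -6*z - 6*z**2)
h(I, y) = 2*I*y (h(I, y) = I*y + I*y = 2*I*y)
d(C) = -18 + 2*C**2 (d(C) = (C**2 + C**2) - 18 = 2*C**2 - 18 = -18 + 2*C**2)
d(h(5, -4 - 1*2))*(G(-14) + 57) = (-18 + 2*(2*5*(-4 - 1*2))**2)*(-6*(-14)*(1 - 14) + 57) = (-18 + 2*(2*5*(-4 - 2))**2)*(-6*(-14)*(-13) + 57) = (-18 + 2*(2*5*(-6))**2)*(-1092 + 57) = (-18 + 2*(-60)**2)*(-1035) = (-18 + 2*3600)*(-1035) = (-18 + 7200)*(-1035) = 7182*(-1035) = -7433370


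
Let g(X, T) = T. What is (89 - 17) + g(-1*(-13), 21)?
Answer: 93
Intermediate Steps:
(89 - 17) + g(-1*(-13), 21) = (89 - 17) + 21 = 72 + 21 = 93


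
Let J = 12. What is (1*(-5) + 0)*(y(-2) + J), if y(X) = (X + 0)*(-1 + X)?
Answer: -90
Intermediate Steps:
y(X) = X*(-1 + X)
(1*(-5) + 0)*(y(-2) + J) = (1*(-5) + 0)*(-2*(-1 - 2) + 12) = (-5 + 0)*(-2*(-3) + 12) = -5*(6 + 12) = -5*18 = -90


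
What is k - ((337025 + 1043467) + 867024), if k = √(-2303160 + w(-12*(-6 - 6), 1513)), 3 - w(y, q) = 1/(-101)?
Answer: -2247516 + 2*I*√5873626114/101 ≈ -2.2475e+6 + 1517.6*I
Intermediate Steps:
w(y, q) = 304/101 (w(y, q) = 3 - 1/(-101) = 3 - 1*(-1/101) = 3 + 1/101 = 304/101)
k = 2*I*√5873626114/101 (k = √(-2303160 + 304/101) = √(-232618856/101) = 2*I*√5873626114/101 ≈ 1517.6*I)
k - ((337025 + 1043467) + 867024) = 2*I*√5873626114/101 - ((337025 + 1043467) + 867024) = 2*I*√5873626114/101 - (1380492 + 867024) = 2*I*√5873626114/101 - 1*2247516 = 2*I*√5873626114/101 - 2247516 = -2247516 + 2*I*√5873626114/101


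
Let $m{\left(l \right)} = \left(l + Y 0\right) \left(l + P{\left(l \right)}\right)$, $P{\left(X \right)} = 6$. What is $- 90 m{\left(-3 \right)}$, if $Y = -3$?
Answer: $810$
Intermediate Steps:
$m{\left(l \right)} = l \left(6 + l\right)$ ($m{\left(l \right)} = \left(l - 0\right) \left(l + 6\right) = \left(l + 0\right) \left(6 + l\right) = l \left(6 + l\right)$)
$- 90 m{\left(-3 \right)} = - 90 \left(- 3 \left(6 - 3\right)\right) = - 90 \left(\left(-3\right) 3\right) = \left(-90\right) \left(-9\right) = 810$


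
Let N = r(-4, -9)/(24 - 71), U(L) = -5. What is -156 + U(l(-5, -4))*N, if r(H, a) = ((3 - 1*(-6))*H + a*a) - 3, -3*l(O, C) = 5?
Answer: -7122/47 ≈ -151.53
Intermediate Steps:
l(O, C) = -5/3 (l(O, C) = -⅓*5 = -5/3)
r(H, a) = -3 + a² + 9*H (r(H, a) = ((3 + 6)*H + a²) - 3 = (9*H + a²) - 3 = (a² + 9*H) - 3 = -3 + a² + 9*H)
N = -42/47 (N = (-3 + (-9)² + 9*(-4))/(24 - 71) = (-3 + 81 - 36)/(-47) = 42*(-1/47) = -42/47 ≈ -0.89362)
-156 + U(l(-5, -4))*N = -156 - 5*(-42/47) = -156 + 210/47 = -7122/47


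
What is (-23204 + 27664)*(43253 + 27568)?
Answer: 315861660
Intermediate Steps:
(-23204 + 27664)*(43253 + 27568) = 4460*70821 = 315861660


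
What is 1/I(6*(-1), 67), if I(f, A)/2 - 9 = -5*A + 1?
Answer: -1/650 ≈ -0.0015385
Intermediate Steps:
I(f, A) = 20 - 10*A (I(f, A) = 18 + 2*(-5*A + 1) = 18 + 2*(1 - 5*A) = 18 + (2 - 10*A) = 20 - 10*A)
1/I(6*(-1), 67) = 1/(20 - 10*67) = 1/(20 - 670) = 1/(-650) = -1/650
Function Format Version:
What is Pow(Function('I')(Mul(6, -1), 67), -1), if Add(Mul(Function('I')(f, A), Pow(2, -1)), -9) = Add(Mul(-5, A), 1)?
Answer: Rational(-1, 650) ≈ -0.0015385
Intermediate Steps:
Function('I')(f, A) = Add(20, Mul(-10, A)) (Function('I')(f, A) = Add(18, Mul(2, Add(Mul(-5, A), 1))) = Add(18, Mul(2, Add(1, Mul(-5, A)))) = Add(18, Add(2, Mul(-10, A))) = Add(20, Mul(-10, A)))
Pow(Function('I')(Mul(6, -1), 67), -1) = Pow(Add(20, Mul(-10, 67)), -1) = Pow(Add(20, -670), -1) = Pow(-650, -1) = Rational(-1, 650)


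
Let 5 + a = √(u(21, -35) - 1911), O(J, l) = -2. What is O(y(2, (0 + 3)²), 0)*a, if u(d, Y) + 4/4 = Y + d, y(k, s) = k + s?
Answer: 10 - 6*I*√214 ≈ 10.0 - 87.772*I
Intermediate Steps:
u(d, Y) = -1 + Y + d (u(d, Y) = -1 + (Y + d) = -1 + Y + d)
a = -5 + 3*I*√214 (a = -5 + √((-1 - 35 + 21) - 1911) = -5 + √(-15 - 1911) = -5 + √(-1926) = -5 + 3*I*√214 ≈ -5.0 + 43.886*I)
O(y(2, (0 + 3)²), 0)*a = -2*(-5 + 3*I*√214) = 10 - 6*I*√214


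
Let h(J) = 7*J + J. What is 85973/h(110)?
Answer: 85973/880 ≈ 97.697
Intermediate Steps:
h(J) = 8*J
85973/h(110) = 85973/((8*110)) = 85973/880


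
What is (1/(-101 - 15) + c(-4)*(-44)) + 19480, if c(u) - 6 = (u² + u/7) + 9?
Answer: 14730601/812 ≈ 18141.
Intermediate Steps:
c(u) = 15 + u² + u/7 (c(u) = 6 + ((u² + u/7) + 9) = 6 + (9 + u² + u/7) = 15 + u² + u/7)
(1/(-101 - 15) + c(-4)*(-44)) + 19480 = (1/(-101 - 15) + (15 + (-4)² + (⅐)*(-4))*(-44)) + 19480 = (1/(-116) + (15 + 16 - 4/7)*(-44)) + 19480 = (-1/116 + (213/7)*(-44)) + 19480 = (-1/116 - 9372/7) + 19480 = -1087159/812 + 19480 = 14730601/812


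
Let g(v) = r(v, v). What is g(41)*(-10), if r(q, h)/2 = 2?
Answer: -40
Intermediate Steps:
r(q, h) = 4 (r(q, h) = 2*2 = 4)
g(v) = 4
g(41)*(-10) = 4*(-10) = -40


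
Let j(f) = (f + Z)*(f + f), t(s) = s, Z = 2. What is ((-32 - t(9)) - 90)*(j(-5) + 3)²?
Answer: -142659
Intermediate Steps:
j(f) = 2*f*(2 + f) (j(f) = (f + 2)*(f + f) = (2 + f)*(2*f) = 2*f*(2 + f))
((-32 - t(9)) - 90)*(j(-5) + 3)² = ((-32 - 1*9) - 90)*(2*(-5)*(2 - 5) + 3)² = ((-32 - 9) - 90)*(2*(-5)*(-3) + 3)² = (-41 - 90)*(30 + 3)² = -131*33² = -131*1089 = -142659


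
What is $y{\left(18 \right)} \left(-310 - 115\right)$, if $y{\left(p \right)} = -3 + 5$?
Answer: $-850$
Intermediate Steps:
$y{\left(p \right)} = 2$
$y{\left(18 \right)} \left(-310 - 115\right) = 2 \left(-310 - 115\right) = 2 \left(-425\right) = -850$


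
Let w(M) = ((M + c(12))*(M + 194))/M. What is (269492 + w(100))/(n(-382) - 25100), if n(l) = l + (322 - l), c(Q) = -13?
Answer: -13487389/1238900 ≈ -10.887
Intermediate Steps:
w(M) = (-13 + M)*(194 + M)/M (w(M) = ((M - 13)*(M + 194))/M = ((-13 + M)*(194 + M))/M = (-13 + M)*(194 + M)/M)
n(l) = 322
(269492 + w(100))/(n(-382) - 25100) = (269492 + (181 + 100 - 2522/100))/(322 - 25100) = (269492 + (181 + 100 - 2522*1/100))/(-24778) = (269492 + (181 + 100 - 1261/50))*(-1/24778) = (269492 + 12789/50)*(-1/24778) = (13487389/50)*(-1/24778) = -13487389/1238900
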